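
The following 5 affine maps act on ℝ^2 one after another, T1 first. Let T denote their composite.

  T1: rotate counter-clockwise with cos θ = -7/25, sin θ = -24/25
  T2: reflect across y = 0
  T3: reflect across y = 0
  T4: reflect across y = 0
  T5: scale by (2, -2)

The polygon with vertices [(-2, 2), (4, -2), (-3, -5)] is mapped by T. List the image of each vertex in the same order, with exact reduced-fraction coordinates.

image vertices: (124/25, 68/25), (-152/25, -164/25), (-198/25, 214/25)

T1 rotate counter-clockwise with cos θ = -7/25, sin θ = -24/25: (-2, 2) → (62/25, 34/25); (4, -2) → (-76/25, -82/25); (-3, -5) → (-99/25, 107/25)
T2 reflect across y = 0: (62/25, 34/25) → (62/25, -34/25); (-76/25, -82/25) → (-76/25, 82/25); (-99/25, 107/25) → (-99/25, -107/25)
T3 reflect across y = 0: (62/25, -34/25) → (62/25, 34/25); (-76/25, 82/25) → (-76/25, -82/25); (-99/25, -107/25) → (-99/25, 107/25)
T4 reflect across y = 0: (62/25, 34/25) → (62/25, -34/25); (-76/25, -82/25) → (-76/25, 82/25); (-99/25, 107/25) → (-99/25, -107/25)
T5 scale by (2, -2): (62/25, -34/25) → (124/25, 68/25); (-76/25, 82/25) → (-152/25, -164/25); (-99/25, -107/25) → (-198/25, 214/25)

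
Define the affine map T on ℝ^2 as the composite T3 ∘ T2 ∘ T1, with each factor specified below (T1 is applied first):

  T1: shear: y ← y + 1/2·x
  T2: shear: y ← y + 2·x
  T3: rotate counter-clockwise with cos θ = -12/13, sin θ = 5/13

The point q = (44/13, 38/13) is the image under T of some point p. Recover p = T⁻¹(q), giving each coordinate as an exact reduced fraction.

T1 = [1 0 0; 1/2 1 0; 0 0 1]
T2·T1 = [1 0 0; 5/2 1 0; 0 0 1]
T3·…·T1 = [-49/26 -5/13 0; -25/13 -12/13 0; 0 0 1]
det M = 1; M⁻¹ = [-12/13 5/13 0; 25/13 -49/26 0; 0 0 1]
M⁻¹ · (44/13, 38/13)ᵀ = (-2, 1)ᵀ

p = (-2, 1)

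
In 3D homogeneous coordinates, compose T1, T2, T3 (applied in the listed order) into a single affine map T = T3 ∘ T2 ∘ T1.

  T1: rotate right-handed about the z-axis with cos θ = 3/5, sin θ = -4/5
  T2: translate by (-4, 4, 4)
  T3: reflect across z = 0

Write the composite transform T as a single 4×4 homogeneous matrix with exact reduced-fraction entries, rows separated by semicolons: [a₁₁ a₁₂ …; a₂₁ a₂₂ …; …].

T1 = [3/5 4/5 0 0; -4/5 3/5 0 0; 0 0 1 0; 0 0 0 1]
T2·T1 = [3/5 4/5 0 -4; -4/5 3/5 0 4; 0 0 1 4; 0 0 0 1]
T3·…·T1 = [3/5 4/5 0 -4; -4/5 3/5 0 4; 0 0 -1 -4; 0 0 0 1]

T = [3/5 4/5 0 -4; -4/5 3/5 0 4; 0 0 -1 -4; 0 0 0 1]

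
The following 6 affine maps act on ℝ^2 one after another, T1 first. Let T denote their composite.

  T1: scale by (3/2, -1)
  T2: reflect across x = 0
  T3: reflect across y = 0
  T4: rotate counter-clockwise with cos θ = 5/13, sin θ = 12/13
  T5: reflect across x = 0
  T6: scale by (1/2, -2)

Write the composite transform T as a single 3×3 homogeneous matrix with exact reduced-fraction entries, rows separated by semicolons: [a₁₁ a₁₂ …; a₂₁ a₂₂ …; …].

T1 = [3/2 0 0; 0 -1 0; 0 0 1]
T2·T1 = [-3/2 0 0; 0 -1 0; 0 0 1]
T3·…·T1 = [-3/2 0 0; 0 1 0; 0 0 1]
T4·…·T1 = [-15/26 -12/13 0; -18/13 5/13 0; 0 0 1]
T5·…·T1 = [15/26 12/13 0; -18/13 5/13 0; 0 0 1]
T6·…·T1 = [15/52 6/13 0; 36/13 -10/13 0; 0 0 1]

T = [15/52 6/13 0; 36/13 -10/13 0; 0 0 1]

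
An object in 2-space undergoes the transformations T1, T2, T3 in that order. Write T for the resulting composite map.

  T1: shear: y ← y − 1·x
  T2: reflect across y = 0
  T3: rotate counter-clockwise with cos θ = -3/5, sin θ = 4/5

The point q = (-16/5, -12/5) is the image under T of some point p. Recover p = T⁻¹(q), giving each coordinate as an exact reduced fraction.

p = (0, -4)

T1 = [1 0 0; -1 1 0; 0 0 1]
T2·T1 = [1 0 0; 1 -1 0; 0 0 1]
T3·…·T1 = [-7/5 4/5 0; 1/5 3/5 0; 0 0 1]
det M = -1; M⁻¹ = [-3/5 4/5 0; 1/5 7/5 0; 0 0 1]
M⁻¹ · (-16/5, -12/5)ᵀ = (0, -4)ᵀ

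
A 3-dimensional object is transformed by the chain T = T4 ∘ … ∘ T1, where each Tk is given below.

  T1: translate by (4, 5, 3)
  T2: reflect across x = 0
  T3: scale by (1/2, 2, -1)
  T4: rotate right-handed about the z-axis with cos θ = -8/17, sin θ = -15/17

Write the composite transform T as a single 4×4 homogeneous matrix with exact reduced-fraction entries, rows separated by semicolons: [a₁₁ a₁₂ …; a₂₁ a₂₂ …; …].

T1 = [1 0 0 4; 0 1 0 5; 0 0 1 3; 0 0 0 1]
T2·T1 = [-1 0 0 -4; 0 1 0 5; 0 0 1 3; 0 0 0 1]
T3·…·T1 = [-1/2 0 0 -2; 0 2 0 10; 0 0 -1 -3; 0 0 0 1]
T4·…·T1 = [4/17 30/17 0 166/17; 15/34 -16/17 0 -50/17; 0 0 -1 -3; 0 0 0 1]

T = [4/17 30/17 0 166/17; 15/34 -16/17 0 -50/17; 0 0 -1 -3; 0 0 0 1]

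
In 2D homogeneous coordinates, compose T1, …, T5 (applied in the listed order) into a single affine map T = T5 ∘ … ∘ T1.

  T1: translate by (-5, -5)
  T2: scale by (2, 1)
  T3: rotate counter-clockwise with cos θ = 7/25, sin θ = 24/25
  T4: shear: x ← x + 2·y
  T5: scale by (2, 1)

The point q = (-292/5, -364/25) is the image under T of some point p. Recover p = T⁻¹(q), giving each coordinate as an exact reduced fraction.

T1 = [1 0 -5; 0 1 -5; 0 0 1]
T2·T1 = [2 0 -10; 0 1 -5; 0 0 1]
T3·…·T1 = [14/25 -24/25 2; 48/25 7/25 -11; 0 0 1]
T4·…·T1 = [22/5 -2/5 -20; 48/25 7/25 -11; 0 0 1]
T5·…·T1 = [44/5 -4/5 -40; 48/25 7/25 -11; 0 0 1]
det M = 4; M⁻¹ = [7/100 1/5 5; -12/25 11/5 5; 0 0 1]
M⁻¹ · (-292/5, -364/25)ᵀ = (-2, 1)ᵀ

p = (-2, 1)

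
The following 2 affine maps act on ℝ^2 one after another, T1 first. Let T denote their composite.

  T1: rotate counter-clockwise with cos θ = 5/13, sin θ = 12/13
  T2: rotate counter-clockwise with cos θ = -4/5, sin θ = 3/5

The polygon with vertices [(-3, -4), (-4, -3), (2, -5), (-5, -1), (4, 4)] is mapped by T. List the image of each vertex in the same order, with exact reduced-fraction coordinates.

image vertices: (36/65, 323/65), (25/13, 60/13), (-277/65, 214/65), (19/5, 17/5), (-92/65, -356/65)

T1 rotate counter-clockwise with cos θ = 5/13, sin θ = 12/13: (-3, -4) → (33/13, -56/13); (-4, -3) → (16/13, -63/13); (2, -5) → (70/13, -1/13); (-5, -1) → (-1, -5); (4, 4) → (-28/13, 68/13)
T2 rotate counter-clockwise with cos θ = -4/5, sin θ = 3/5: (33/13, -56/13) → (36/65, 323/65); (16/13, -63/13) → (25/13, 60/13); (70/13, -1/13) → (-277/65, 214/65); (-1, -5) → (19/5, 17/5); (-28/13, 68/13) → (-92/65, -356/65)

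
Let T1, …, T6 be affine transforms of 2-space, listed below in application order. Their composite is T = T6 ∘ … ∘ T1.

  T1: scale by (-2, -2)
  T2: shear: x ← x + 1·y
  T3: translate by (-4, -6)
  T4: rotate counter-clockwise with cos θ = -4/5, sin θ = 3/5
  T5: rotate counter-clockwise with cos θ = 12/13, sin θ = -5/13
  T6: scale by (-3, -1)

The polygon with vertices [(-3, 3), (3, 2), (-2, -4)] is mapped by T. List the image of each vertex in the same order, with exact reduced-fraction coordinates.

image vertices: (-2412/65, -172/65), (-3066/65, 454/65), (1128/65, -382/65)

T1 scale by (-2, -2): (-3, 3) → (6, -6); (3, 2) → (-6, -4); (-2, -4) → (4, 8)
T2 shear: x ← x + 1·y: (6, -6) → (0, -6); (-6, -4) → (-10, -4); (4, 8) → (12, 8)
T3 translate by (-4, -6): (0, -6) → (-4, -12); (-10, -4) → (-14, -10); (12, 8) → (8, 2)
T4 rotate counter-clockwise with cos θ = -4/5, sin θ = 3/5: (-4, -12) → (52/5, 36/5); (-14, -10) → (86/5, -2/5); (8, 2) → (-38/5, 16/5)
T5 rotate counter-clockwise with cos θ = 12/13, sin θ = -5/13: (52/5, 36/5) → (804/65, 172/65); (86/5, -2/5) → (1022/65, -454/65); (-38/5, 16/5) → (-376/65, 382/65)
T6 scale by (-3, -1): (804/65, 172/65) → (-2412/65, -172/65); (1022/65, -454/65) → (-3066/65, 454/65); (-376/65, 382/65) → (1128/65, -382/65)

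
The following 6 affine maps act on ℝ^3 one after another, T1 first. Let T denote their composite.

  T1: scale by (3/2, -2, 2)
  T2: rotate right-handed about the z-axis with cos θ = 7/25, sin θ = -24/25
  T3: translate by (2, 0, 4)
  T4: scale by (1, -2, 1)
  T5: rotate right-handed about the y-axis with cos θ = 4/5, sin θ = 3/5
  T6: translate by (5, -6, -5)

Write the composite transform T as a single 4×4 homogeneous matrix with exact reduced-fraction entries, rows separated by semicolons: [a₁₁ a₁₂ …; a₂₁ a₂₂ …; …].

T1 = [3/2 0 0 0; 0 -2 0 0; 0 0 2 0; 0 0 0 1]
T2·T1 = [21/50 -48/25 0 0; -36/25 -14/25 0 0; 0 0 2 0; 0 0 0 1]
T3·…·T1 = [21/50 -48/25 0 2; -36/25 -14/25 0 0; 0 0 2 4; 0 0 0 1]
T4·…·T1 = [21/50 -48/25 0 2; 72/25 28/25 0 0; 0 0 2 4; 0 0 0 1]
T5·…·T1 = [42/125 -192/125 6/5 4; 72/25 28/25 0 0; -63/250 144/125 8/5 2; 0 0 0 1]
T6·…·T1 = [42/125 -192/125 6/5 9; 72/25 28/25 0 -6; -63/250 144/125 8/5 -3; 0 0 0 1]

T = [42/125 -192/125 6/5 9; 72/25 28/25 0 -6; -63/250 144/125 8/5 -3; 0 0 0 1]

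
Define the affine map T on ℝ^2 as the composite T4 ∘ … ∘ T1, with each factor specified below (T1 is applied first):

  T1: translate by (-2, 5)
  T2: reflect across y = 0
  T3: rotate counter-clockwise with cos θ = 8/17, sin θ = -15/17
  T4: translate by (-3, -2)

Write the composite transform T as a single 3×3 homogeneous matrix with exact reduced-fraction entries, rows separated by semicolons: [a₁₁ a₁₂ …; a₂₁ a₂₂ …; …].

T = [8/17 -15/17 -142/17; -15/17 -8/17 -44/17; 0 0 1]

T1 = [1 0 -2; 0 1 5; 0 0 1]
T2·T1 = [1 0 -2; 0 -1 -5; 0 0 1]
T3·…·T1 = [8/17 -15/17 -91/17; -15/17 -8/17 -10/17; 0 0 1]
T4·…·T1 = [8/17 -15/17 -142/17; -15/17 -8/17 -44/17; 0 0 1]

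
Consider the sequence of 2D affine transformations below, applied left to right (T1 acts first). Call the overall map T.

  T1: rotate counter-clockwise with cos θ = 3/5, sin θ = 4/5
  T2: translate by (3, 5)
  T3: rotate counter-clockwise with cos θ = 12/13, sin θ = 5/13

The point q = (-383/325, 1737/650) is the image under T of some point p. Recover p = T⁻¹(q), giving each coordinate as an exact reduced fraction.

p = (-7/2, 6/5)

T1 = [3/5 -4/5 0; 4/5 3/5 0; 0 0 1]
T2·T1 = [3/5 -4/5 3; 4/5 3/5 5; 0 0 1]
T3·…·T1 = [16/65 -63/65 11/13; 63/65 16/65 75/13; 0 0 1]
det M = 1; M⁻¹ = [16/65 63/65 -29/5; -63/65 16/65 -3/5; 0 0 1]
M⁻¹ · (-383/325, 1737/650)ᵀ = (-7/2, 6/5)ᵀ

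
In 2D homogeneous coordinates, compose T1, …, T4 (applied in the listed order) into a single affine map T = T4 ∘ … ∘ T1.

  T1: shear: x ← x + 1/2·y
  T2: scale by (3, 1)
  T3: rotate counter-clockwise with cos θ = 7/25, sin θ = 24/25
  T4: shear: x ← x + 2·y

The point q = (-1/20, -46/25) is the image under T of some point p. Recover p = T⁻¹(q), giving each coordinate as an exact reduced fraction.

T1 = [1 1/2 0; 0 1 0; 0 0 1]
T2·T1 = [3 3/2 0; 0 1 0; 0 0 1]
T3·…·T1 = [21/25 -27/50 0; 72/25 43/25 0; 0 0 1]
T4·…·T1 = [33/5 29/10 0; 72/25 43/25 0; 0 0 1]
det M = 3; M⁻¹ = [43/75 -29/30 0; -24/25 11/5 0; 0 0 1]
M⁻¹ · (-1/20, -46/25)ᵀ = (7/4, -4)ᵀ

p = (7/4, -4)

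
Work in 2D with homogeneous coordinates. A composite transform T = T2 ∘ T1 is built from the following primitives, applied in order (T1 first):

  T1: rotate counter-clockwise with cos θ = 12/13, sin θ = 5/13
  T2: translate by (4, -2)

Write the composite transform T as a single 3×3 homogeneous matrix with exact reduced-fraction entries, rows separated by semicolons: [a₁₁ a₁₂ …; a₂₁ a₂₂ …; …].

T1 = [12/13 -5/13 0; 5/13 12/13 0; 0 0 1]
T2·T1 = [12/13 -5/13 4; 5/13 12/13 -2; 0 0 1]

T = [12/13 -5/13 4; 5/13 12/13 -2; 0 0 1]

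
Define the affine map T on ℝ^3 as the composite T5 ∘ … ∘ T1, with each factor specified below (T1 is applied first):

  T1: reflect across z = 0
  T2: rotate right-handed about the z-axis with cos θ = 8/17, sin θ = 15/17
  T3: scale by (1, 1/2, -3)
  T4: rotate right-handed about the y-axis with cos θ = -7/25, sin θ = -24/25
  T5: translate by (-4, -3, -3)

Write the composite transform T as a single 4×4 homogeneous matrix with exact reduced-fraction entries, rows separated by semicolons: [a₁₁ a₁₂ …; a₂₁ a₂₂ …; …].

T1 = [1 0 0 0; 0 1 0 0; 0 0 -1 0; 0 0 0 1]
T2·T1 = [8/17 -15/17 0 0; 15/17 8/17 0 0; 0 0 -1 0; 0 0 0 1]
T3·…·T1 = [8/17 -15/17 0 0; 15/34 4/17 0 0; 0 0 3 0; 0 0 0 1]
T4·…·T1 = [-56/425 21/85 -72/25 0; 15/34 4/17 0 0; 192/425 -72/85 -21/25 0; 0 0 0 1]
T5·…·T1 = [-56/425 21/85 -72/25 -4; 15/34 4/17 0 -3; 192/425 -72/85 -21/25 -3; 0 0 0 1]

T = [-56/425 21/85 -72/25 -4; 15/34 4/17 0 -3; 192/425 -72/85 -21/25 -3; 0 0 0 1]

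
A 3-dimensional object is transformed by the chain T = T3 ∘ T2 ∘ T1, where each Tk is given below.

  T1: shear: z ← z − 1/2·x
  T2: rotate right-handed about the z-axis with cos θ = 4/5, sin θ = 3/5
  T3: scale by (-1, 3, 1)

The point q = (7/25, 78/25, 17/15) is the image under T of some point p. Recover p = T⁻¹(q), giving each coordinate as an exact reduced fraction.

p = (2/5, 1, 4/3)

T1 = [1 0 0 0; 0 1 0 0; -1/2 0 1 0; 0 0 0 1]
T2·T1 = [4/5 -3/5 0 0; 3/5 4/5 0 0; -1/2 0 1 0; 0 0 0 1]
T3·…·T1 = [-4/5 3/5 0 0; 9/5 12/5 0 0; -1/2 0 1 0; 0 0 0 1]
det M = -3; M⁻¹ = [-4/5 1/5 0 0; 3/5 4/15 0 0; -2/5 1/10 1 0; 0 0 0 1]
M⁻¹ · (7/25, 78/25, 17/15)ᵀ = (2/5, 1, 4/3)ᵀ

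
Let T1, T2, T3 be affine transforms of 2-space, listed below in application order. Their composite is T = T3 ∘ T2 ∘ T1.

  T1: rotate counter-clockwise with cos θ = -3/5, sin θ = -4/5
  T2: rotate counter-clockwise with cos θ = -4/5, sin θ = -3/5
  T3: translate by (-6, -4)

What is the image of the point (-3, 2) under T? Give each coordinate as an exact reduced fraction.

T1 rotate counter-clockwise with cos θ = -3/5, sin θ = -4/5: (-3, 2) → (17/5, 6/5)
T2 rotate counter-clockwise with cos θ = -4/5, sin θ = -3/5: (17/5, 6/5) → (-2, -3)
T3 translate by (-6, -4): (-2, -3) → (-8, -7)

T(p) = (-8, -7)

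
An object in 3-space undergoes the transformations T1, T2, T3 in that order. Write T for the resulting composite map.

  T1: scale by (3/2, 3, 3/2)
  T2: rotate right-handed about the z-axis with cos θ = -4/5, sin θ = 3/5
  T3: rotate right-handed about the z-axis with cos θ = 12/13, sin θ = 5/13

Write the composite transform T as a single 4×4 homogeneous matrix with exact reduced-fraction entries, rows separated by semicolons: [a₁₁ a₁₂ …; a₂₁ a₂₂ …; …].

T1 = [3/2 0 0 0; 0 3 0 0; 0 0 3/2 0; 0 0 0 1]
T2·T1 = [-6/5 -9/5 0 0; 9/10 -12/5 0 0; 0 0 3/2 0; 0 0 0 1]
T3·…·T1 = [-189/130 -48/65 0 0; 24/65 -189/65 0 0; 0 0 3/2 0; 0 0 0 1]

T = [-189/130 -48/65 0 0; 24/65 -189/65 0 0; 0 0 3/2 0; 0 0 0 1]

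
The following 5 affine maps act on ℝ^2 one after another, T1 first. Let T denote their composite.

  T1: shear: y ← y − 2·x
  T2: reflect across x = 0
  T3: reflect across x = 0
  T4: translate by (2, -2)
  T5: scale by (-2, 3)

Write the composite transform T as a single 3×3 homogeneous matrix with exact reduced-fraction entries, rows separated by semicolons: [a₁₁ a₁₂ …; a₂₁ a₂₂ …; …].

T1 = [1 0 0; -2 1 0; 0 0 1]
T2·T1 = [-1 0 0; -2 1 0; 0 0 1]
T3·…·T1 = [1 0 0; -2 1 0; 0 0 1]
T4·…·T1 = [1 0 2; -2 1 -2; 0 0 1]
T5·…·T1 = [-2 0 -4; -6 3 -6; 0 0 1]

T = [-2 0 -4; -6 3 -6; 0 0 1]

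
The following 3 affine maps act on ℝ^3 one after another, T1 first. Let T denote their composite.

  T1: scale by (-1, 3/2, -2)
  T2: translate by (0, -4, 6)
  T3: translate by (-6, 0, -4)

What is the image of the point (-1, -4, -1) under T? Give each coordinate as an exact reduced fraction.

T1 scale by (-1, 3/2, -2): (-1, -4, -1) → (1, -6, 2)
T2 translate by (0, -4, 6): (1, -6, 2) → (1, -10, 8)
T3 translate by (-6, 0, -4): (1, -10, 8) → (-5, -10, 4)

T(p) = (-5, -10, 4)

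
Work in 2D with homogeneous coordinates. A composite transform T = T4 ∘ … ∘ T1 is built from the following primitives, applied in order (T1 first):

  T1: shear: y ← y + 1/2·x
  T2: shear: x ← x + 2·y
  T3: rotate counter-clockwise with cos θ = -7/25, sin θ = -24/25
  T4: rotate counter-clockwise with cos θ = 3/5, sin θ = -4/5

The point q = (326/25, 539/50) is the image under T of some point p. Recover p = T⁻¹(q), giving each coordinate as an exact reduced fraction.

T1 = [1 0 0; 1/2 1 0; 0 0 1]
T2·T1 = [2 2 0; 1/2 1 0; 0 0 1]
T3·…·T1 = [-2/25 2/5 0; -103/50 -11/5 0; 0 0 1]
T4·…·T1 = [-212/125 -38/25 0; -293/250 -41/25 0; 0 0 1]
det M = 1; M⁻¹ = [-41/25 38/25 0; 293/250 -212/125 0; 0 0 1]
M⁻¹ · (326/25, 539/50)ᵀ = (-5, -3)ᵀ

p = (-5, -3)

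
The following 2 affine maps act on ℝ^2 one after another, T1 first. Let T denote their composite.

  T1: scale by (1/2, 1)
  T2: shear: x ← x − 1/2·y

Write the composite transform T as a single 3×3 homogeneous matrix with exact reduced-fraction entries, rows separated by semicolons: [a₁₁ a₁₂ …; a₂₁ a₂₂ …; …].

T1 = [1/2 0 0; 0 1 0; 0 0 1]
T2·T1 = [1/2 -1/2 0; 0 1 0; 0 0 1]

T = [1/2 -1/2 0; 0 1 0; 0 0 1]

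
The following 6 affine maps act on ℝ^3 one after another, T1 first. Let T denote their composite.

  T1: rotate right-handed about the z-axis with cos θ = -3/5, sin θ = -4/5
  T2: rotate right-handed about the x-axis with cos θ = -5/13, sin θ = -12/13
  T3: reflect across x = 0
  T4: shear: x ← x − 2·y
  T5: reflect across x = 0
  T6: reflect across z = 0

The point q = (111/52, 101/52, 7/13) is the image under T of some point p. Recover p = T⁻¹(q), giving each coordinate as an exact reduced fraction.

p = (5/4, -5/4, 2)

T1 = [-3/5 4/5 0 0; -4/5 -3/5 0 0; 0 0 1 0; 0 0 0 1]
T2·T1 = [-3/5 4/5 0 0; 4/13 3/13 12/13 0; 48/65 36/65 -5/13 0; 0 0 0 1]
T3·…·T1 = [3/5 -4/5 0 0; 4/13 3/13 12/13 0; 48/65 36/65 -5/13 0; 0 0 0 1]
T4·…·T1 = [-1/65 -82/65 -24/13 0; 4/13 3/13 12/13 0; 48/65 36/65 -5/13 0; 0 0 0 1]
T5·…·T1 = [1/65 82/65 24/13 0; 4/13 3/13 12/13 0; 48/65 36/65 -5/13 0; 0 0 0 1]
T6·…·T1 = [1/65 82/65 24/13 0; 4/13 3/13 12/13 0; -48/65 -36/65 5/13 0; 0 0 0 1]
det M = -1; M⁻¹ = [-3/5 98/65 -48/65 0; 4/5 -89/65 -36/65 0; 0 12/13 5/13 0; 0 0 0 1]
M⁻¹ · (111/52, 101/52, 7/13)ᵀ = (5/4, -5/4, 2)ᵀ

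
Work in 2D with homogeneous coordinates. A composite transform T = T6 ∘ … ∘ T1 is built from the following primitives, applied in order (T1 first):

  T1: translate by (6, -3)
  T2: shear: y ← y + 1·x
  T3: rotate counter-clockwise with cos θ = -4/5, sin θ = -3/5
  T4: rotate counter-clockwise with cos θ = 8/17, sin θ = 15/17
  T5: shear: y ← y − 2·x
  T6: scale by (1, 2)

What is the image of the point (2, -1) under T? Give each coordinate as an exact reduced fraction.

T1 translate by (6, -3): (2, -1) → (8, -4)
T2 shear: y ← y + 1·x: (8, -4) → (8, 4)
T3 rotate counter-clockwise with cos θ = -4/5, sin θ = -3/5: (8, 4) → (-4, -8)
T4 rotate counter-clockwise with cos θ = 8/17, sin θ = 15/17: (-4, -8) → (88/17, -124/17)
T5 shear: y ← y − 2·x: (88/17, -124/17) → (88/17, -300/17)
T6 scale by (1, 2): (88/17, -300/17) → (88/17, -600/17)

T(p) = (88/17, -600/17)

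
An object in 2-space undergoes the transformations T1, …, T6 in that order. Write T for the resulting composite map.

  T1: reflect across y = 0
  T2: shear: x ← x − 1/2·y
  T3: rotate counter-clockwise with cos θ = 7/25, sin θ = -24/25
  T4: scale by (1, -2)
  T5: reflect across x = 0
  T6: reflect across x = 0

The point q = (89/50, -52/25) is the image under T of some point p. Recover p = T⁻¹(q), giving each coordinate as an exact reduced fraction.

T1 = [1 0 0; 0 -1 0; 0 0 1]
T2·T1 = [1 1/2 0; 0 -1 0; 0 0 1]
T3·…·T1 = [7/25 -41/50 0; -24/25 -19/25 0; 0 0 1]
T4·…·T1 = [7/25 -41/50 0; 48/25 38/25 0; 0 0 1]
T5·…·T1 = [-7/25 41/50 0; 48/25 38/25 0; 0 0 1]
T6·…·T1 = [7/25 -41/50 0; 48/25 38/25 0; 0 0 1]
det M = 2; M⁻¹ = [19/25 41/100 0; -24/25 7/50 0; 0 0 1]
M⁻¹ · (89/50, -52/25)ᵀ = (1/2, -2)ᵀ

p = (1/2, -2)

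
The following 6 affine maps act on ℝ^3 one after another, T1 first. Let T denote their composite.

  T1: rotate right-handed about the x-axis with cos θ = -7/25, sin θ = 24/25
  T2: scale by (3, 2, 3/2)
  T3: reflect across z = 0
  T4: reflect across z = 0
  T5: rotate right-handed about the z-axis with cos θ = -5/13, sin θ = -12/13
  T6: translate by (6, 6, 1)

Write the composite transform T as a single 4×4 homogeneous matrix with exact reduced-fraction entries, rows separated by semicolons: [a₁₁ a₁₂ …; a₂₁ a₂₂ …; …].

T1 = [1 0 0 0; 0 -7/25 -24/25 0; 0 24/25 -7/25 0; 0 0 0 1]
T2·T1 = [3 0 0 0; 0 -14/25 -48/25 0; 0 36/25 -21/50 0; 0 0 0 1]
T3·…·T1 = [3 0 0 0; 0 -14/25 -48/25 0; 0 -36/25 21/50 0; 0 0 0 1]
T4·…·T1 = [3 0 0 0; 0 -14/25 -48/25 0; 0 36/25 -21/50 0; 0 0 0 1]
T5·…·T1 = [-15/13 -168/325 -576/325 0; -36/13 14/65 48/65 0; 0 36/25 -21/50 0; 0 0 0 1]
T6·…·T1 = [-15/13 -168/325 -576/325 6; -36/13 14/65 48/65 6; 0 36/25 -21/50 1; 0 0 0 1]

T = [-15/13 -168/325 -576/325 6; -36/13 14/65 48/65 6; 0 36/25 -21/50 1; 0 0 0 1]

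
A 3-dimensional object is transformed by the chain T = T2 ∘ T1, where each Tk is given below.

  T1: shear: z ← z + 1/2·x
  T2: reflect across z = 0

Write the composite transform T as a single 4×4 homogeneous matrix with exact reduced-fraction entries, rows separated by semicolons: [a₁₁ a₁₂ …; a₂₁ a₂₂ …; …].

T1 = [1 0 0 0; 0 1 0 0; 1/2 0 1 0; 0 0 0 1]
T2·T1 = [1 0 0 0; 0 1 0 0; -1/2 0 -1 0; 0 0 0 1]

T = [1 0 0 0; 0 1 0 0; -1/2 0 -1 0; 0 0 0 1]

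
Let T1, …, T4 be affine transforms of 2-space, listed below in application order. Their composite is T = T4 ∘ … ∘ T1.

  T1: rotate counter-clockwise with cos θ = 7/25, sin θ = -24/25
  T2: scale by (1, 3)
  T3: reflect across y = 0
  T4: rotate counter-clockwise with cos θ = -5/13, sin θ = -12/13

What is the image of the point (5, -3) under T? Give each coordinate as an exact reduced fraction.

T1 rotate counter-clockwise with cos θ = 7/25, sin θ = -24/25: (5, -3) → (-37/25, -141/25)
T2 scale by (1, 3): (-37/25, -141/25) → (-37/25, -423/25)
T3 reflect across y = 0: (-37/25, -423/25) → (-37/25, 423/25)
T4 rotate counter-clockwise with cos θ = -5/13, sin θ = -12/13: (-37/25, 423/25) → (5261/325, -1671/325)

T(p) = (5261/325, -1671/325)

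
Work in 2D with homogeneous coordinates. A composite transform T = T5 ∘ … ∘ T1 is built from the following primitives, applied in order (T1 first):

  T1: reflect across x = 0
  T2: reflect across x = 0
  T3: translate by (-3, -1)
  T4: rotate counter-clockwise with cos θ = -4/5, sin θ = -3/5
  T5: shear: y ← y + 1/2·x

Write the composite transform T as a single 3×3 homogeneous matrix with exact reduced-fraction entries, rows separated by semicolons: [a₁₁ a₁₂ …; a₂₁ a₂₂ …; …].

T = [-4/5 3/5 9/5; -1 -1/2 7/2; 0 0 1]

T1 = [-1 0 0; 0 1 0; 0 0 1]
T2·T1 = [1 0 0; 0 1 0; 0 0 1]
T3·…·T1 = [1 0 -3; 0 1 -1; 0 0 1]
T4·…·T1 = [-4/5 3/5 9/5; -3/5 -4/5 13/5; 0 0 1]
T5·…·T1 = [-4/5 3/5 9/5; -1 -1/2 7/2; 0 0 1]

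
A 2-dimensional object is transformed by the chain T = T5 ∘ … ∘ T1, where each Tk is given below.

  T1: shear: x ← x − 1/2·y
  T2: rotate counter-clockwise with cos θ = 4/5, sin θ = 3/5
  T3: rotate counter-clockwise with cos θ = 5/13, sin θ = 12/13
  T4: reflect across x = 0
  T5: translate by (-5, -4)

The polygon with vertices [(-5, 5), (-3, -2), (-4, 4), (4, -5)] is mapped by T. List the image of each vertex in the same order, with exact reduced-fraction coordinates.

T1 shear: x ← x − 1/2·y: (-5, 5) → (-15/2, 5); (-3, -2) → (-2, -2); (-4, 4) → (-6, 4); (4, -5) → (13/2, -5)
T2 rotate counter-clockwise with cos θ = 4/5, sin θ = 3/5: (-15/2, 5) → (-9, -1/2); (-2, -2) → (-2/5, -14/5); (-6, 4) → (-36/5, -2/5); (13/2, -5) → (41/5, -1/10)
T3 rotate counter-clockwise with cos θ = 5/13, sin θ = 12/13: (-9, -1/2) → (-3, -17/2); (-2/5, -14/5) → (158/65, -94/65); (-36/5, -2/5) → (-12/5, -34/5); (41/5, -1/10) → (211/65, 979/130)
T4 reflect across x = 0: (-3, -17/2) → (3, -17/2); (158/65, -94/65) → (-158/65, -94/65); (-12/5, -34/5) → (12/5, -34/5); (211/65, 979/130) → (-211/65, 979/130)
T5 translate by (-5, -4): (3, -17/2) → (-2, -25/2); (-158/65, -94/65) → (-483/65, -354/65); (12/5, -34/5) → (-13/5, -54/5); (-211/65, 979/130) → (-536/65, 459/130)

image vertices: (-2, -25/2), (-483/65, -354/65), (-13/5, -54/5), (-536/65, 459/130)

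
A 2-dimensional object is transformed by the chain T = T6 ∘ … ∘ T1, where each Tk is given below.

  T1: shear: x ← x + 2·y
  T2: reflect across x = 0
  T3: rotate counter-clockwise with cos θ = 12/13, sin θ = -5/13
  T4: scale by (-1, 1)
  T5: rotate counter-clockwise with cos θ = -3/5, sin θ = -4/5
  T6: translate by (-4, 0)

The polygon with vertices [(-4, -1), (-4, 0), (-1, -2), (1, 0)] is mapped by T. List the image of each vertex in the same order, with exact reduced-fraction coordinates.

T1 shear: x ← x + 2·y: (-4, -1) → (-6, -1); (-4, 0) → (-4, 0); (-1, -2) → (-5, -2); (1, 0) → (1, 0)
T2 reflect across x = 0: (-6, -1) → (6, -1); (-4, 0) → (4, 0); (-5, -2) → (5, -2); (1, 0) → (-1, 0)
T3 rotate counter-clockwise with cos θ = 12/13, sin θ = -5/13: (6, -1) → (67/13, -42/13); (4, 0) → (48/13, -20/13); (5, -2) → (50/13, -49/13); (-1, 0) → (-12/13, 5/13)
T4 scale by (-1, 1): (67/13, -42/13) → (-67/13, -42/13); (48/13, -20/13) → (-48/13, -20/13); (50/13, -49/13) → (-50/13, -49/13); (-12/13, 5/13) → (12/13, 5/13)
T5 rotate counter-clockwise with cos θ = -3/5, sin θ = -4/5: (-67/13, -42/13) → (33/65, 394/65); (-48/13, -20/13) → (64/65, 252/65); (-50/13, -49/13) → (-46/65, 347/65); (12/13, 5/13) → (-16/65, -63/65)
T6 translate by (-4, 0): (33/65, 394/65) → (-227/65, 394/65); (64/65, 252/65) → (-196/65, 252/65); (-46/65, 347/65) → (-306/65, 347/65); (-16/65, -63/65) → (-276/65, -63/65)

image vertices: (-227/65, 394/65), (-196/65, 252/65), (-306/65, 347/65), (-276/65, -63/65)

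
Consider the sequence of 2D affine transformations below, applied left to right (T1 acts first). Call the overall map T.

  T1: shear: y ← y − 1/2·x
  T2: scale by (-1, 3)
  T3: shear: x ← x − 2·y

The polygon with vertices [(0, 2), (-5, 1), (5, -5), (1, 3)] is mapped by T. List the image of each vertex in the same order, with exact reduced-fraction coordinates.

T1 shear: y ← y − 1/2·x: (0, 2) → (0, 2); (-5, 1) → (-5, 7/2); (5, -5) → (5, -15/2); (1, 3) → (1, 5/2)
T2 scale by (-1, 3): (0, 2) → (0, 6); (-5, 7/2) → (5, 21/2); (5, -15/2) → (-5, -45/2); (1, 5/2) → (-1, 15/2)
T3 shear: x ← x − 2·y: (0, 6) → (-12, 6); (5, 21/2) → (-16, 21/2); (-5, -45/2) → (40, -45/2); (-1, 15/2) → (-16, 15/2)

image vertices: (-12, 6), (-16, 21/2), (40, -45/2), (-16, 15/2)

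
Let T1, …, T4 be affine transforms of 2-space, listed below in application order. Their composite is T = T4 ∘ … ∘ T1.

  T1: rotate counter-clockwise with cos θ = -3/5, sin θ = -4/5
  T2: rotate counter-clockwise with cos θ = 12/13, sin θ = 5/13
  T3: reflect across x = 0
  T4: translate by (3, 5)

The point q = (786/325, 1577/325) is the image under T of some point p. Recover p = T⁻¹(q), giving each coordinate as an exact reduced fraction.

T1 = [-3/5 4/5 0; -4/5 -3/5 0; 0 0 1]
T2·T1 = [-16/65 63/65 0; -63/65 -16/65 0; 0 0 1]
T3·…·T1 = [16/65 -63/65 0; -63/65 -16/65 0; 0 0 1]
T4·…·T1 = [16/65 -63/65 3; -63/65 -16/65 5; 0 0 1]
det M = -1; M⁻¹ = [16/65 -63/65 267/65; -63/65 -16/65 269/65; 0 0 1]
M⁻¹ · (786/325, 1577/325)ᵀ = (0, 3/5)ᵀ

p = (0, 3/5)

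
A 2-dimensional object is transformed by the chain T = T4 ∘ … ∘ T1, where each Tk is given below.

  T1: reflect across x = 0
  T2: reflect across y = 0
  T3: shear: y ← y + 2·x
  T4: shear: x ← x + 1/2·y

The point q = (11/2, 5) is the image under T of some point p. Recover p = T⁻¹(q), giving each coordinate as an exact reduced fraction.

p = (-3, 1)

T1 = [-1 0 0; 0 1 0; 0 0 1]
T2·T1 = [-1 0 0; 0 -1 0; 0 0 1]
T3·…·T1 = [-1 0 0; -2 -1 0; 0 0 1]
T4·…·T1 = [-2 -1/2 0; -2 -1 0; 0 0 1]
det M = 1; M⁻¹ = [-1 1/2 0; 2 -2 0; 0 0 1]
M⁻¹ · (11/2, 5)ᵀ = (-3, 1)ᵀ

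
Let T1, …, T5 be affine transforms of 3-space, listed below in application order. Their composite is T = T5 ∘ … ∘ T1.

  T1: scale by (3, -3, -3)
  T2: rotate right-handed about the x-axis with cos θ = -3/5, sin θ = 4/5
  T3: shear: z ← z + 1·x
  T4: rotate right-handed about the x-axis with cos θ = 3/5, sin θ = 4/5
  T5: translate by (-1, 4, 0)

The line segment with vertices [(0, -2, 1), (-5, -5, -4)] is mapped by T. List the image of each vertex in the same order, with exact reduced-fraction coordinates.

T1 scale by (3, -3, -3): (0, -2, 1) → (0, 6, -3); (-5, -5, -4) → (-15, 15, 12)
T2 rotate right-handed about the x-axis with cos θ = -3/5, sin θ = 4/5: (0, 6, -3) → (0, -6/5, 33/5); (-15, 15, 12) → (-15, -93/5, 24/5)
T3 shear: z ← z + 1·x: (0, -6/5, 33/5) → (0, -6/5, 33/5); (-15, -93/5, 24/5) → (-15, -93/5, -51/5)
T4 rotate right-handed about the x-axis with cos θ = 3/5, sin θ = 4/5: (0, -6/5, 33/5) → (0, -6, 3); (-15, -93/5, -51/5) → (-15, -3, -21)
T5 translate by (-1, 4, 0): (0, -6, 3) → (-1, -2, 3); (-15, -3, -21) → (-16, 1, -21)

image vertices: (-1, -2, 3), (-16, 1, -21)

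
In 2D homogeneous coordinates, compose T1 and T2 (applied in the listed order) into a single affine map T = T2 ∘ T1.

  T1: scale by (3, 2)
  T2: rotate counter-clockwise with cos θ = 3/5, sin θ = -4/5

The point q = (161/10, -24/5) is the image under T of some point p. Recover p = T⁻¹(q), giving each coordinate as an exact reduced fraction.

T1 = [3 0 0; 0 2 0; 0 0 1]
T2·T1 = [9/5 8/5 0; -12/5 6/5 0; 0 0 1]
det M = 6; M⁻¹ = [1/5 -4/15 0; 2/5 3/10 0; 0 0 1]
M⁻¹ · (161/10, -24/5)ᵀ = (9/2, 5)ᵀ

p = (9/2, 5)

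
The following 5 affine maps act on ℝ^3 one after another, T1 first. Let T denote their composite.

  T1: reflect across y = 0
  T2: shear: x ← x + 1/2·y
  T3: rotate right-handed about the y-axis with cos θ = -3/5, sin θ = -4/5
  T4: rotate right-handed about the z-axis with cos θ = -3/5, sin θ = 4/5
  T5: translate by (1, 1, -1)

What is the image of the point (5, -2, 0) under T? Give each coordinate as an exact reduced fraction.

T1 reflect across y = 0: (5, -2, 0) → (5, 2, 0)
T2 shear: x ← x + 1/2·y: (5, 2, 0) → (6, 2, 0)
T3 rotate right-handed about the y-axis with cos θ = -3/5, sin θ = -4/5: (6, 2, 0) → (-18/5, 2, 24/5)
T4 rotate right-handed about the z-axis with cos θ = -3/5, sin θ = 4/5: (-18/5, 2, 24/5) → (14/25, -102/25, 24/5)
T5 translate by (1, 1, -1): (14/25, -102/25, 24/5) → (39/25, -77/25, 19/5)

T(p) = (39/25, -77/25, 19/5)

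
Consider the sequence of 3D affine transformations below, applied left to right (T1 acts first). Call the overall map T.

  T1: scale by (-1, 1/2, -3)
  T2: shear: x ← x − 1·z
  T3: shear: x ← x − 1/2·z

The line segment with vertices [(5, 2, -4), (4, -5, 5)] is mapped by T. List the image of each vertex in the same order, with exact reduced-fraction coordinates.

image vertices: (-23, 1, 12), (37/2, -5/2, -15)

T1 scale by (-1, 1/2, -3): (5, 2, -4) → (-5, 1, 12); (4, -5, 5) → (-4, -5/2, -15)
T2 shear: x ← x − 1·z: (-5, 1, 12) → (-17, 1, 12); (-4, -5/2, -15) → (11, -5/2, -15)
T3 shear: x ← x − 1/2·z: (-17, 1, 12) → (-23, 1, 12); (11, -5/2, -15) → (37/2, -5/2, -15)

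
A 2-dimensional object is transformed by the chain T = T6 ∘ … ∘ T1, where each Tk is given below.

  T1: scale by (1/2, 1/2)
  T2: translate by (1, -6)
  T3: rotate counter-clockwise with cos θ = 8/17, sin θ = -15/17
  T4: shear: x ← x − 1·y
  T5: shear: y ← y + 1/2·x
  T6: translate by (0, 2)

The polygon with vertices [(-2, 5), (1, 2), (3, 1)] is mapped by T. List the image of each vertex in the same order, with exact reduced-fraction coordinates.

image vertices: (-49/34, -25/68), (-1/34, -115/68), (19/17, -38/17)

T1 scale by (1/2, 1/2): (-2, 5) → (-1, 5/2); (1, 2) → (1/2, 1); (3, 1) → (3/2, 1/2)
T2 translate by (1, -6): (-1, 5/2) → (0, -7/2); (1/2, 1) → (3/2, -5); (3/2, 1/2) → (5/2, -11/2)
T3 rotate counter-clockwise with cos θ = 8/17, sin θ = -15/17: (0, -7/2) → (-105/34, -28/17); (3/2, -5) → (-63/17, -125/34); (5/2, -11/2) → (-125/34, -163/34)
T4 shear: x ← x − 1·y: (-105/34, -28/17) → (-49/34, -28/17); (-63/17, -125/34) → (-1/34, -125/34); (-125/34, -163/34) → (19/17, -163/34)
T5 shear: y ← y + 1/2·x: (-49/34, -28/17) → (-49/34, -161/68); (-1/34, -125/34) → (-1/34, -251/68); (19/17, -163/34) → (19/17, -72/17)
T6 translate by (0, 2): (-49/34, -161/68) → (-49/34, -25/68); (-1/34, -251/68) → (-1/34, -115/68); (19/17, -72/17) → (19/17, -38/17)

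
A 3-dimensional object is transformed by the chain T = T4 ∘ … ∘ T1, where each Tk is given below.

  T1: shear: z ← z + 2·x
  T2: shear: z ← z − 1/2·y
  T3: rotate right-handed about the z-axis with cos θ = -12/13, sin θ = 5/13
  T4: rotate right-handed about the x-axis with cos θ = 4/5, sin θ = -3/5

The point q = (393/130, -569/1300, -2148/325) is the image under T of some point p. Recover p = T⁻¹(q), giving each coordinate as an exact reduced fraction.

p = (-7/5, -9/2, -5)

T1 = [1 0 0 0; 0 1 0 0; 2 0 1 0; 0 0 0 1]
T2·T1 = [1 0 0 0; 0 1 0 0; 2 -1/2 1 0; 0 0 0 1]
T3·…·T1 = [-12/13 -5/13 0 0; 5/13 -12/13 0 0; 2 -1/2 1 0; 0 0 0 1]
T4·…·T1 = [-12/13 -5/13 0 0; 98/65 -27/26 3/5 0; 89/65 2/13 4/5 0; 0 0 0 1]
det M = 1; M⁻¹ = [-12/13 4/13 -3/13 0; -5/13 -48/65 36/65 0; 43/26 -5/13 20/13 0; 0 0 0 1]
M⁻¹ · (393/130, -569/1300, -2148/325)ᵀ = (-7/5, -9/2, -5)ᵀ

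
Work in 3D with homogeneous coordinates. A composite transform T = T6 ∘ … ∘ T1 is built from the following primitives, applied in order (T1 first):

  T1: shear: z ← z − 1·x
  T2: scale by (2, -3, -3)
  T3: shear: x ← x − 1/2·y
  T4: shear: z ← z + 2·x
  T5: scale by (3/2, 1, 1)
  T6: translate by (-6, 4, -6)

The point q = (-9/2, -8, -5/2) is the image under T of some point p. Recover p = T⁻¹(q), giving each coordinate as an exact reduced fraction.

T1 = [1 0 0 0; 0 1 0 0; -1 0 1 0; 0 0 0 1]
T2·T1 = [2 0 0 0; 0 -3 0 0; 3 0 -3 0; 0 0 0 1]
T3·…·T1 = [2 3/2 0 0; 0 -3 0 0; 3 0 -3 0; 0 0 0 1]
T4·…·T1 = [2 3/2 0 0; 0 -3 0 0; 7 3 -3 0; 0 0 0 1]
T5·…·T1 = [3 9/4 0 0; 0 -3 0 0; 7 3 -3 0; 0 0 0 1]
T6·…·T1 = [3 9/4 0 -6; 0 -3 0 4; 7 3 -3 -6; 0 0 0 1]
det M = 27; M⁻¹ = [1/3 1/4 0 1; 0 -1/3 0 4/3; 7/9 1/4 -1/3 5/3; 0 0 0 1]
M⁻¹ · (-9/2, -8, -5/2)ᵀ = (-5/2, 4, -3)ᵀ

p = (-5/2, 4, -3)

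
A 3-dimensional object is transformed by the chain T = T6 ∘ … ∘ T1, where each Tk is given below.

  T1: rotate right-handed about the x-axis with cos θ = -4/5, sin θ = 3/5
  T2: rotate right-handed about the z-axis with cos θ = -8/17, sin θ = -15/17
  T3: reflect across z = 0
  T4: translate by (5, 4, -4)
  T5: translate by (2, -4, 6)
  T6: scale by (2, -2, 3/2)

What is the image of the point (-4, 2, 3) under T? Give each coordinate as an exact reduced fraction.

T1 rotate right-handed about the x-axis with cos θ = -4/5, sin θ = 3/5: (-4, 2, 3) → (-4, -17/5, -6/5)
T2 rotate right-handed about the z-axis with cos θ = -8/17, sin θ = -15/17: (-4, -17/5, -6/5) → (-19/17, 436/85, -6/5)
T3 reflect across z = 0: (-19/17, 436/85, -6/5) → (-19/17, 436/85, 6/5)
T4 translate by (5, 4, -4): (-19/17, 436/85, 6/5) → (66/17, 776/85, -14/5)
T5 translate by (2, -4, 6): (66/17, 776/85, -14/5) → (100/17, 436/85, 16/5)
T6 scale by (2, -2, 3/2): (100/17, 436/85, 16/5) → (200/17, -872/85, 24/5)

T(p) = (200/17, -872/85, 24/5)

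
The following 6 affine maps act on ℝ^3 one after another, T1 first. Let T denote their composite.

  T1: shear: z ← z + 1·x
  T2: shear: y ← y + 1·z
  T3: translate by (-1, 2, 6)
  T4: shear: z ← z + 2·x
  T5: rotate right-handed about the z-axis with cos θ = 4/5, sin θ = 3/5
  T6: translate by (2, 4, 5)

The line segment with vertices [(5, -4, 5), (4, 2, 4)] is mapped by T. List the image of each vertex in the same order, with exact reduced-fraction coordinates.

T1 shear: z ← z + 1·x: (5, -4, 5) → (5, -4, 10); (4, 2, 4) → (4, 2, 8)
T2 shear: y ← y + 1·z: (5, -4, 10) → (5, 6, 10); (4, 2, 8) → (4, 10, 8)
T3 translate by (-1, 2, 6): (5, 6, 10) → (4, 8, 16); (4, 10, 8) → (3, 12, 14)
T4 shear: z ← z + 2·x: (4, 8, 16) → (4, 8, 24); (3, 12, 14) → (3, 12, 20)
T5 rotate right-handed about the z-axis with cos θ = 4/5, sin θ = 3/5: (4, 8, 24) → (-8/5, 44/5, 24); (3, 12, 20) → (-24/5, 57/5, 20)
T6 translate by (2, 4, 5): (-8/5, 44/5, 24) → (2/5, 64/5, 29); (-24/5, 57/5, 20) → (-14/5, 77/5, 25)

image vertices: (2/5, 64/5, 29), (-14/5, 77/5, 25)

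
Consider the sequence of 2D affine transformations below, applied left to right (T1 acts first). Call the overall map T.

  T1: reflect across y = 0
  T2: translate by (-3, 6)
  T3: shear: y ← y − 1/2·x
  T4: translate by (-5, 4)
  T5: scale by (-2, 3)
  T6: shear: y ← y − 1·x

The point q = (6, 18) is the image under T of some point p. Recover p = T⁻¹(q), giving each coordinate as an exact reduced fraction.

p = (5, 1)

T1 = [1 0 0; 0 -1 0; 0 0 1]
T2·T1 = [1 0 -3; 0 -1 6; 0 0 1]
T3·…·T1 = [1 0 -3; -1/2 -1 15/2; 0 0 1]
T4·…·T1 = [1 0 -8; -1/2 -1 23/2; 0 0 1]
T5·…·T1 = [-2 0 16; -3/2 -3 69/2; 0 0 1]
T6·…·T1 = [-2 0 16; 1/2 -3 37/2; 0 0 1]
det M = 6; M⁻¹ = [-1/2 0 8; -1/12 -1/3 15/2; 0 0 1]
M⁻¹ · (6, 18)ᵀ = (5, 1)ᵀ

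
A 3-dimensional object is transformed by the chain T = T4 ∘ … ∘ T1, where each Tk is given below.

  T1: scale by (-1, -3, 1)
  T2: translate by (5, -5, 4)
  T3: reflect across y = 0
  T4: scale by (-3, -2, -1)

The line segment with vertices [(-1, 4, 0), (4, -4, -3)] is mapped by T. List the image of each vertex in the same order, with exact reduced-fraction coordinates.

T1 scale by (-1, -3, 1): (-1, 4, 0) → (1, -12, 0); (4, -4, -3) → (-4, 12, -3)
T2 translate by (5, -5, 4): (1, -12, 0) → (6, -17, 4); (-4, 12, -3) → (1, 7, 1)
T3 reflect across y = 0: (6, -17, 4) → (6, 17, 4); (1, 7, 1) → (1, -7, 1)
T4 scale by (-3, -2, -1): (6, 17, 4) → (-18, -34, -4); (1, -7, 1) → (-3, 14, -1)

image vertices: (-18, -34, -4), (-3, 14, -1)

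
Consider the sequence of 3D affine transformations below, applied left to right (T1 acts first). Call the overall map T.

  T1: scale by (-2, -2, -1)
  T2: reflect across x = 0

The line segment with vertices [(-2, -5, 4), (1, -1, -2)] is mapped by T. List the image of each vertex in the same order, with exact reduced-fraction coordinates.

T1 scale by (-2, -2, -1): (-2, -5, 4) → (4, 10, -4); (1, -1, -2) → (-2, 2, 2)
T2 reflect across x = 0: (4, 10, -4) → (-4, 10, -4); (-2, 2, 2) → (2, 2, 2)

image vertices: (-4, 10, -4), (2, 2, 2)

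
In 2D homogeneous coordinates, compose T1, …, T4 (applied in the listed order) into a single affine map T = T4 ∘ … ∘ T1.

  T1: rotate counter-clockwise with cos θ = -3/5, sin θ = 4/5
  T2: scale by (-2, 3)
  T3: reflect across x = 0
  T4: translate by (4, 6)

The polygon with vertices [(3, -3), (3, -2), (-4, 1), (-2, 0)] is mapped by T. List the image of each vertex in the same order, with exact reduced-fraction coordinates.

image vertices: (26/5, 93/5), (18/5, 84/5), (36/5, -27/5), (32/5, 6/5)

T1 rotate counter-clockwise with cos θ = -3/5, sin θ = 4/5: (3, -3) → (3/5, 21/5); (3, -2) → (-1/5, 18/5); (-4, 1) → (8/5, -19/5); (-2, 0) → (6/5, -8/5)
T2 scale by (-2, 3): (3/5, 21/5) → (-6/5, 63/5); (-1/5, 18/5) → (2/5, 54/5); (8/5, -19/5) → (-16/5, -57/5); (6/5, -8/5) → (-12/5, -24/5)
T3 reflect across x = 0: (-6/5, 63/5) → (6/5, 63/5); (2/5, 54/5) → (-2/5, 54/5); (-16/5, -57/5) → (16/5, -57/5); (-12/5, -24/5) → (12/5, -24/5)
T4 translate by (4, 6): (6/5, 63/5) → (26/5, 93/5); (-2/5, 54/5) → (18/5, 84/5); (16/5, -57/5) → (36/5, -27/5); (12/5, -24/5) → (32/5, 6/5)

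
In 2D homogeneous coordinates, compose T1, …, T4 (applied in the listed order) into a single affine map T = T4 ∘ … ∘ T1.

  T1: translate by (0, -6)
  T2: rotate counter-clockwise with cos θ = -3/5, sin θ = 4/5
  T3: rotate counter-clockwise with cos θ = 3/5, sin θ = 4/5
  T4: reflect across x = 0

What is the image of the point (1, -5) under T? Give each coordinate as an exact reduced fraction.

T(p) = (1, 11)

T1 translate by (0, -6): (1, -5) → (1, -11)
T2 rotate counter-clockwise with cos θ = -3/5, sin θ = 4/5: (1, -11) → (41/5, 37/5)
T3 rotate counter-clockwise with cos θ = 3/5, sin θ = 4/5: (41/5, 37/5) → (-1, 11)
T4 reflect across x = 0: (-1, 11) → (1, 11)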